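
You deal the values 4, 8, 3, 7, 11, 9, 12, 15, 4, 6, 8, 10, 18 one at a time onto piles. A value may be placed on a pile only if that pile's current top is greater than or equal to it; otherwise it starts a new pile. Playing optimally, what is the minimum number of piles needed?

6

Place each on the leftmost legal pile:
4 → new pile 1 (tops now [4])
8 → new pile 2 (tops now [4, 8])
3 → pile 1 (tops now [3, 8])
7 → pile 2 (tops now [3, 7])
11 → new pile 3 (tops now [3, 7, 11])
9 → pile 3 (tops now [3, 7, 9])
12 → new pile 4 (tops now [3, 7, 9, 12])
15 → new pile 5 (tops now [3, 7, 9, 12, 15])
4 → pile 2 (tops now [3, 4, 9, 12, 15])
6 → pile 3 (tops now [3, 4, 6, 12, 15])
8 → pile 4 (tops now [3, 4, 6, 8, 15])
10 → pile 5 (tops now [3, 4, 6, 8, 10])
18 → new pile 6 (tops now [3, 4, 6, 8, 10, 18])
Six piles.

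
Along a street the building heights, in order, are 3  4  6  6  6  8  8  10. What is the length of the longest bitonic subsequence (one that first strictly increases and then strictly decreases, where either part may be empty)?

5

inc[i] = longest strictly increasing subsequence ending at i; dec[i] = longest strictly decreasing subsequence starting at i:
i:      1  2  3  4  5  6  7  8
a[i]:   3  4  6  6  6  8  8 10
inc:    1  2  3  3  3  4  4  5
dec:    1  1  1  1  1  1  1  1
Best peak at i=8 (value 10): inc=5, dec=1, length 5+1−1 = 5.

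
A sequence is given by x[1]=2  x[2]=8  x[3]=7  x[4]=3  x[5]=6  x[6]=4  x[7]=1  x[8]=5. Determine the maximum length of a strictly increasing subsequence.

4

Track the smallest tail for each achievable length (strict):
2 → extends → [2]
8 → extends → [2, 8]
7 → replaces 8 → [2, 7]
3 → replaces 7 → [2, 3]
6 → extends → [2, 3, 6]
4 → replaces 6 → [2, 3, 4]
1 → replaces 2 → [1, 3, 4]
5 → extends → [1, 3, 4, 5]
Four tails, so the longest strictly increasing subsequence has length 4 (e.g. 2, 3, 4, 5).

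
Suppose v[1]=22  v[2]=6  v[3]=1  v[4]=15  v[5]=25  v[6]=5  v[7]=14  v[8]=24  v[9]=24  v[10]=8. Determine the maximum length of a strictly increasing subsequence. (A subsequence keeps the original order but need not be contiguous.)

4

Track the smallest tail for each achievable length (strict):
22 → extends → [22]
6 → replaces 22 → [6]
1 → replaces 6 → [1]
15 → extends → [1, 15]
25 → extends → [1, 15, 25]
5 → replaces 15 → [1, 5, 25]
14 → replaces 25 → [1, 5, 14]
24 → extends → [1, 5, 14, 24]
24 → already a tail → [1, 5, 14, 24]
8 → replaces 14 → [1, 5, 8, 24]
Four tails, so the longest strictly increasing subsequence has length 4 (e.g. 1, 5, 14, 24).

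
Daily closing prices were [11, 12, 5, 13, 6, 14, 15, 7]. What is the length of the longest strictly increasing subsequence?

5

Let dp[i] be the length of the longest such subsequence ending at index i:
i:      1  2  3  4  5  6  7  8
a[i]:  11 12  5 13  6 14 15  7
dp:     1  2  1  3  2  4  5  3
Maximum dp value is 5.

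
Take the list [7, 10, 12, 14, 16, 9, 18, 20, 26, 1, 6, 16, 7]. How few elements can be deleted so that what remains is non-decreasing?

Fewest deletions = n − (longest non-decreasing subsequence).
Patience tails:
7 → extends → [7]
10 → extends → [7, 10]
12 → extends → [7, 10, 12]
14 → extends → [7, 10, 12, 14]
16 → extends → [7, 10, 12, 14, 16]
9 → replaces 10 → [7, 9, 12, 14, 16]
18 → extends → [7, 9, 12, 14, 16, 18]
20 → extends → [7, 9, 12, 14, 16, 18, 20]
26 → extends → [7, 9, 12, 14, 16, 18, 20, 26]
1 → replaces 7 → [1, 9, 12, 14, 16, 18, 20, 26]
6 → replaces 9 → [1, 6, 12, 14, 16, 18, 20, 26]
16 → replaces 18 → [1, 6, 12, 14, 16, 16, 20, 26]
7 → replaces 12 → [1, 6, 7, 14, 16, 16, 20, 26]
Longest non-decreasing subsequence has length 8, so deletions = 13 − 8 = 5.

5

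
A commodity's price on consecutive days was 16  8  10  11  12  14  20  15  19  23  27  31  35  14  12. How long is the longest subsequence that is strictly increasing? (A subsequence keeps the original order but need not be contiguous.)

11

Track the smallest tail for each achievable length (strict):
16 → extends → [16]
8 → replaces 16 → [8]
10 → extends → [8, 10]
11 → extends → [8, 10, 11]
12 → extends → [8, 10, 11, 12]
14 → extends → [8, 10, 11, 12, 14]
20 → extends → [8, 10, 11, 12, 14, 20]
15 → replaces 20 → [8, 10, 11, 12, 14, 15]
19 → extends → [8, 10, 11, 12, 14, 15, 19]
23 → extends → [8, 10, 11, 12, 14, 15, 19, 23]
27 → extends → [8, 10, 11, 12, 14, 15, 19, 23, 27]
31 → extends → [8, 10, 11, 12, 14, 15, 19, 23, 27, 31]
35 → extends → [8, 10, 11, 12, 14, 15, 19, 23, 27, 31, 35]
14 → already a tail → [8, 10, 11, 12, 14, 15, 19, 23, 27, 31, 35]
12 → already a tail → [8, 10, 11, 12, 14, 15, 19, 23, 27, 31, 35]
Eleven tails, so the longest strictly increasing subsequence has length 11 (e.g. 8, 10, 11, 12, 14, 15, 19, 23, 27, 31, 35).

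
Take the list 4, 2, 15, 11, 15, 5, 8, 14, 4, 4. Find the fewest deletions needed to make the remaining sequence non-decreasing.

6

Fewest deletions = n − (longest non-decreasing subsequence).
i:      1  2  3  4  5  6  7  8  9 10
a[i]:   4  2 15 11 15  5  8 14  4  4
dp:     1  1  2  2  3  2  3  4  2  3
max dp = 4, so deletions = 10 − 4 = 6.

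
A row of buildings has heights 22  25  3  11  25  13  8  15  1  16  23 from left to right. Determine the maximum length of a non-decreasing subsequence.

Let dp[i] be the length of the longest such subsequence ending at index i:
i:      1  2  3  4  5  6  7  8  9 10 11
a[i]:  22 25  3 11 25 13  8 15  1 16 23
dp:     1  2  1  2  3  3  2  4  1  5  6
Maximum dp value is 6.

6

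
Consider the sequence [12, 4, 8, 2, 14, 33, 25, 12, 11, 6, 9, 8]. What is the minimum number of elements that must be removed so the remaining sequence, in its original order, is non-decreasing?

8

Fewest deletions = n − (longest non-decreasing subsequence).
Patience tails:
12 → extends → [12]
4 → replaces 12 → [4]
8 → extends → [4, 8]
2 → replaces 4 → [2, 8]
14 → extends → [2, 8, 14]
33 → extends → [2, 8, 14, 33]
25 → replaces 33 → [2, 8, 14, 25]
12 → replaces 14 → [2, 8, 12, 25]
11 → replaces 12 → [2, 8, 11, 25]
6 → replaces 8 → [2, 6, 11, 25]
9 → replaces 11 → [2, 6, 9, 25]
8 → replaces 9 → [2, 6, 8, 25]
Longest non-decreasing subsequence has length 4, so deletions = 12 − 4 = 8.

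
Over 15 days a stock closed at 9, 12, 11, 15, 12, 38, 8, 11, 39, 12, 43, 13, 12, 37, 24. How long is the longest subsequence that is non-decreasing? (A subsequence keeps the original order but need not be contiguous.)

Track the smallest tail for each achievable length (allowing ties):
9 → extends → [9]
12 → extends → [9, 12]
11 → replaces 12 → [9, 11]
15 → extends → [9, 11, 15]
12 → replaces 15 → [9, 11, 12]
38 → extends → [9, 11, 12, 38]
8 → replaces 9 → [8, 11, 12, 38]
11 → replaces 12 → [8, 11, 11, 38]
39 → extends → [8, 11, 11, 38, 39]
12 → replaces 38 → [8, 11, 11, 12, 39]
43 → extends → [8, 11, 11, 12, 39, 43]
13 → replaces 39 → [8, 11, 11, 12, 13, 43]
12 → replaces 13 → [8, 11, 11, 12, 12, 43]
37 → replaces 43 → [8, 11, 11, 12, 12, 37]
24 → replaces 37 → [8, 11, 11, 12, 12, 24]
Six tails, so the longest non-decreasing subsequence has length 6 (e.g. 9, 12, 15, 38, 39, 43).

6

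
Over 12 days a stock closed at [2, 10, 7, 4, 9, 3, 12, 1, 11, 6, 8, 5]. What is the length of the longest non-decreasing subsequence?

4

Track the smallest tail for each achievable length (allowing ties):
2 → extends → [2]
10 → extends → [2, 10]
7 → replaces 10 → [2, 7]
4 → replaces 7 → [2, 4]
9 → extends → [2, 4, 9]
3 → replaces 4 → [2, 3, 9]
12 → extends → [2, 3, 9, 12]
1 → replaces 2 → [1, 3, 9, 12]
11 → replaces 12 → [1, 3, 9, 11]
6 → replaces 9 → [1, 3, 6, 11]
8 → replaces 11 → [1, 3, 6, 8]
5 → replaces 6 → [1, 3, 5, 8]
Four tails, so the longest non-decreasing subsequence has length 4 (e.g. 2, 7, 9, 12).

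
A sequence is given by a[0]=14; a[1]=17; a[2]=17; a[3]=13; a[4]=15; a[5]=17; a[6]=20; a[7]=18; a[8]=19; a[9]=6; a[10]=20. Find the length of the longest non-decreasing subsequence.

7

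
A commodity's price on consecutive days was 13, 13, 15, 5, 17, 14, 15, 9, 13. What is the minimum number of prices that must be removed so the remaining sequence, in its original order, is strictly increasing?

Fewest deletions = n − (longest strictly increasing subsequence).
i:      1  2  3  4  5  6  7  8  9
a[i]:  13 13 15  5 17 14 15  9 13
dp:     1  1  2  1  3  2  3  2  3
max dp = 3, so deletions = 9 − 3 = 6.

6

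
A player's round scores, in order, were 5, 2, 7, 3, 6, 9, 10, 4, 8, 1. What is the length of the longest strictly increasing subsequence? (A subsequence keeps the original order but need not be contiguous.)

Let dp[i] be the length of the longest such subsequence ending at index i:
i:      1  2  3  4  5  6  7  8  9 10
a[i]:   5  2  7  3  6  9 10  4  8  1
dp:     1  1  2  2  3  4  5  3  4  1
Maximum dp value is 5.

5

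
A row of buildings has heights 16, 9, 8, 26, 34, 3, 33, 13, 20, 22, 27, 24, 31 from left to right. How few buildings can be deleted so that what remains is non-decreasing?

Fewest deletions = n − (longest non-decreasing subsequence).
Patience tails:
16 → extends → [16]
9 → replaces 16 → [9]
8 → replaces 9 → [8]
26 → extends → [8, 26]
34 → extends → [8, 26, 34]
3 → replaces 8 → [3, 26, 34]
33 → replaces 34 → [3, 26, 33]
13 → replaces 26 → [3, 13, 33]
20 → replaces 33 → [3, 13, 20]
22 → extends → [3, 13, 20, 22]
27 → extends → [3, 13, 20, 22, 27]
24 → replaces 27 → [3, 13, 20, 22, 24]
31 → extends → [3, 13, 20, 22, 24, 31]
Longest non-decreasing subsequence has length 6, so deletions = 13 − 6 = 7.

7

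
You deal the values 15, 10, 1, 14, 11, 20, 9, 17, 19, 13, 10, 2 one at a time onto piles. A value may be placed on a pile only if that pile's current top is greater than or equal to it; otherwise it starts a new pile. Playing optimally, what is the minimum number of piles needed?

4

The minimum number of non-increasing subsequences covering a sequence equals the length of its longest strictly increasing subsequence.
LIS length is 4 (e.g. 10, 14, 17, 19), so 4 piles are needed.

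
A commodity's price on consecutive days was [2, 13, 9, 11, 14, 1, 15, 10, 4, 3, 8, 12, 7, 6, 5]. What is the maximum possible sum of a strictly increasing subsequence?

Let S[i] be the best sum of a strictly increasing subsequence ending at i:
i:      1  2  3  4  5  6  7  8  9 10 11 12 13 14 15
a[i]:   2 13  9 11 14  1 15 10  4  3  8 12  7  6  5
S:      2 15 11 22 36  1 51 21  6  5 14 34 13 12 11
Maximum is 51 (e.g. 2 + 9 + 11 + 14 + 15).

51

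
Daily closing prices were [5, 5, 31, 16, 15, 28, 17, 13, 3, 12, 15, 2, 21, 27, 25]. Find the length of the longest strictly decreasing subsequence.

6

Negate each value so 'decreasing' becomes 'increasing', then run patience tails on the negated sequence:
-5 → extends → [-5]
-5 → already a tail → [-5]
-31 → replaces -5 → [-31]
-16 → extends → [-31, -16]
-15 → extends → [-31, -16, -15]
-28 → replaces -16 → [-31, -28, -15]
-17 → replaces -15 → [-31, -28, -17]
-13 → extends → [-31, -28, -17, -13]
-3 → extends → [-31, -28, -17, -13, -3]
-12 → replaces -3 → [-31, -28, -17, -13, -12]
-15 → replaces -13 → [-31, -28, -17, -15, -12]
-2 → extends → [-31, -28, -17, -15, -12, -2]
-21 → replaces -17 → [-31, -28, -21, -15, -12, -2]
-27 → replaces -21 → [-31, -28, -27, -15, -12, -2]
-25 → replaces -15 → [-31, -28, -27, -25, -12, -2]
Six tails, so the longest strictly decreasing subsequence of the original has length 6.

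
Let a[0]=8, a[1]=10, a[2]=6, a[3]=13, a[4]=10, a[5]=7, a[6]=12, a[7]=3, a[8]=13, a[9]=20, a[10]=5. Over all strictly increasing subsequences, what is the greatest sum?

Let S[i] be the best sum of a strictly increasing subsequence ending at i:
i:      0  1  2  3  4  5  6  7  8  9 10
a[i]:   8 10  6 13 10  7 12  3 13 20  5
S:      8 18  6 31 18 13 30  3 43 63  8
Maximum is 63 (e.g. 8 + 10 + 12 + 13 + 20).

63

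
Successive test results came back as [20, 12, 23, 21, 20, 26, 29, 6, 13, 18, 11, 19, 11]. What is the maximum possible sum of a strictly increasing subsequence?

Let S[i] be the best sum of a strictly increasing subsequence ending at i:
i:      1  2  3  4  5  6  7  8  9 10 11 12 13
a[i]:  20 12 23 21 20 26 29  6 13 18 11 19 11
S:     20 12 43 41 32 69 98  6 25 43 17 62 17
Maximum is 98 (e.g. 20 + 23 + 26 + 29).

98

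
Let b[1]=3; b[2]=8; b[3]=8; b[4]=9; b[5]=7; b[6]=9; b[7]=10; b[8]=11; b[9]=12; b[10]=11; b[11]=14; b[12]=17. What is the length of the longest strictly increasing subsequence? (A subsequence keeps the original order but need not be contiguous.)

8

Track the smallest tail for each achievable length (strict):
3 → extends → [3]
8 → extends → [3, 8]
8 → already a tail → [3, 8]
9 → extends → [3, 8, 9]
7 → replaces 8 → [3, 7, 9]
9 → already a tail → [3, 7, 9]
10 → extends → [3, 7, 9, 10]
11 → extends → [3, 7, 9, 10, 11]
12 → extends → [3, 7, 9, 10, 11, 12]
11 → already a tail → [3, 7, 9, 10, 11, 12]
14 → extends → [3, 7, 9, 10, 11, 12, 14]
17 → extends → [3, 7, 9, 10, 11, 12, 14, 17]
Eight tails, so the longest strictly increasing subsequence has length 8 (e.g. 3, 8, 9, 10, 11, 12, 14, 17).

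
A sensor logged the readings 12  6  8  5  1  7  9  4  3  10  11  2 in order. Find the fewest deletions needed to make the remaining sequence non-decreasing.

Fewest deletions = n − (longest non-decreasing subsequence).
Patience tails:
12 → extends → [12]
6 → replaces 12 → [6]
8 → extends → [6, 8]
5 → replaces 6 → [5, 8]
1 → replaces 5 → [1, 8]
7 → replaces 8 → [1, 7]
9 → extends → [1, 7, 9]
4 → replaces 7 → [1, 4, 9]
3 → replaces 4 → [1, 3, 9]
10 → extends → [1, 3, 9, 10]
11 → extends → [1, 3, 9, 10, 11]
2 → replaces 3 → [1, 2, 9, 10, 11]
Longest non-decreasing subsequence has length 5, so deletions = 12 − 5 = 7.

7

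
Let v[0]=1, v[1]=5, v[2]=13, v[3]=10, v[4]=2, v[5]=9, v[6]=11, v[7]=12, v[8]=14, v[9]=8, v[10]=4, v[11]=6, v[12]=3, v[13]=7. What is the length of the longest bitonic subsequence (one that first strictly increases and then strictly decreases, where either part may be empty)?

9

inc[i] = longest strictly increasing subsequence ending at i; dec[i] = longest strictly decreasing subsequence starting at i:
i:      0  1  2  3  4  5  6  7  8  9 10 11 12 13
v[i]:   1  5 13 10  2  9 11 12 14  8  4  6  3  7
inc:    1  2  3  3  2  3  4  5  6  3  3  4  3  5
dec:    1  3  6  5  1  4  4  4  4  3  2  2  1  1
Best peak at i=8 (value 14): inc=6, dec=4, length 6+4−1 = 9.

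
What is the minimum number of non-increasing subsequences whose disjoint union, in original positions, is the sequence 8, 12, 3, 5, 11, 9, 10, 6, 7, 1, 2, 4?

4

The minimum number of non-increasing subsequences covering a sequence equals the length of its longest strictly increasing subsequence.
LIS length is 4 (e.g. 3, 5, 9, 10), so 4 piles are needed.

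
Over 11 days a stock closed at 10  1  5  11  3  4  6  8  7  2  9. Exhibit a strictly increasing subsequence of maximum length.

Patience tails give the LIS length; then backtrack through the dp parents:
10 → extends → [10]
1 → replaces 10 → [1]
5 → extends → [1, 5]
11 → extends → [1, 5, 11]
3 → replaces 5 → [1, 3, 11]
4 → replaces 11 → [1, 3, 4]
6 → extends → [1, 3, 4, 6]
8 → extends → [1, 3, 4, 6, 8]
7 → replaces 8 → [1, 3, 4, 6, 7]
2 → replaces 3 → [1, 2, 4, 6, 7]
9 → extends → [1, 2, 4, 6, 7, 9]
Length 6; one witness is 1, 3, 4, 6, 8, 9.

1, 3, 4, 6, 8, 9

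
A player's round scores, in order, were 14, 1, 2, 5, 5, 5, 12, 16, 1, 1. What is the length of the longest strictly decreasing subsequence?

3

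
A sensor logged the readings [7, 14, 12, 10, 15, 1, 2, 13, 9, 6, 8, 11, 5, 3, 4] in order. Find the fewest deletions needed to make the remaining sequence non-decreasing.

10

Fewest deletions = n − (longest non-decreasing subsequence).
Patience tails:
7 → extends → [7]
14 → extends → [7, 14]
12 → replaces 14 → [7, 12]
10 → replaces 12 → [7, 10]
15 → extends → [7, 10, 15]
1 → replaces 7 → [1, 10, 15]
2 → replaces 10 → [1, 2, 15]
13 → replaces 15 → [1, 2, 13]
9 → replaces 13 → [1, 2, 9]
6 → replaces 9 → [1, 2, 6]
8 → extends → [1, 2, 6, 8]
11 → extends → [1, 2, 6, 8, 11]
5 → replaces 6 → [1, 2, 5, 8, 11]
3 → replaces 5 → [1, 2, 3, 8, 11]
4 → replaces 8 → [1, 2, 3, 4, 11]
Longest non-decreasing subsequence has length 5, so deletions = 15 − 5 = 10.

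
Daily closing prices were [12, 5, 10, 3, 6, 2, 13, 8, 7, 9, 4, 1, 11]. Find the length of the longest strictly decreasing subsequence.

6

Negate each value so 'decreasing' becomes 'increasing', then run patience tails on the negated sequence:
-12 → extends → [-12]
-5 → extends → [-12, -5]
-10 → replaces -5 → [-12, -10]
-3 → extends → [-12, -10, -3]
-6 → replaces -3 → [-12, -10, -6]
-2 → extends → [-12, -10, -6, -2]
-13 → replaces -12 → [-13, -10, -6, -2]
-8 → replaces -6 → [-13, -10, -8, -2]
-7 → replaces -2 → [-13, -10, -8, -7]
-9 → replaces -8 → [-13, -10, -9, -7]
-4 → extends → [-13, -10, -9, -7, -4]
-1 → extends → [-13, -10, -9, -7, -4, -1]
-11 → replaces -10 → [-13, -11, -9, -7, -4, -1]
Six tails, so the longest strictly decreasing subsequence of the original has length 6.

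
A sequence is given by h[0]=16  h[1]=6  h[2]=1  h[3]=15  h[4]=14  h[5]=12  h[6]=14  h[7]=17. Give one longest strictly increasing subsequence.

6, 12, 14, 17

Patience tails give the LIS length; then backtrack through the dp parents:
16 → extends → [16]
6 → replaces 16 → [6]
1 → replaces 6 → [1]
15 → extends → [1, 15]
14 → replaces 15 → [1, 14]
12 → replaces 14 → [1, 12]
14 → extends → [1, 12, 14]
17 → extends → [1, 12, 14, 17]
Length 4; one witness is 6, 12, 14, 17.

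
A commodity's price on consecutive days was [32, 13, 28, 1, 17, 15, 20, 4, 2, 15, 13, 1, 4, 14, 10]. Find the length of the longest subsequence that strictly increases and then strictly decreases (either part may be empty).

inc[i] = longest strictly increasing subsequence ending at i; dec[i] = longest strictly decreasing subsequence starting at i:
i:      1  2  3  4  5  6  7  8  9 10 11 12 13 14 15
a[i]:  32 13 28  1 17 15 20  4  2 15 13  1  4 14 10
inc:    1  1  2  1  2  2  3  2  2  3  3  1  3  4  4
dec:    7  4  6  1  5  4  4  3  2  3  2  1  1  2  1
Best peak at i=1 (value 32): inc=1, dec=7, length 1+7−1 = 7.

7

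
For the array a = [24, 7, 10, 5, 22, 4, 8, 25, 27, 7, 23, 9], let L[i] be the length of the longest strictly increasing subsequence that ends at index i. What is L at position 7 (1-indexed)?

2

dp[i] = 1 + max{dp[j] : j<i, a[j]<a[i]} (or 1 if no such j):
i:      1  2  3  4  5  6  7  8  9 10 11 12
a[i]:  24  7 10  5 22  4  8 25 27  7 23  9
dp:     1  1  2  1  3  1  2  4  5  2  4  3
At index 7 the value is 2.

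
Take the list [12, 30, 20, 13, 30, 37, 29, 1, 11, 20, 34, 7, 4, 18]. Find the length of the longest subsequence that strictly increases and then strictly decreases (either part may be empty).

8

inc[i] = longest strictly increasing subsequence ending at i; dec[i] = longest strictly decreasing subsequence starting at i:
i:      1  2  3  4  5  6  7  8  9 10 11 12 13 14
a[i]:  12 30 20 13 30 37 29  1 11 20 34  7  4 18
inc:    1  2  2  2  3  4  3  1  2  3  4  2  2  3
dec:    4  6  5  4  5  5  4  1  3  3  3  2  1  1
Best peak at i=6 (value 37): inc=4, dec=5, length 4+5−1 = 8.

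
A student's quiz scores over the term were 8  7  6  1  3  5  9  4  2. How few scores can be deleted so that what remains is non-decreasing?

Fewest deletions = n − (longest non-decreasing subsequence).
i:     1 2 3 4 5 6 7 8 9
a[i]:  8 7 6 1 3 5 9 4 2
dp:    1 1 1 1 2 3 4 3 2
max dp = 4, so deletions = 9 − 4 = 5.

5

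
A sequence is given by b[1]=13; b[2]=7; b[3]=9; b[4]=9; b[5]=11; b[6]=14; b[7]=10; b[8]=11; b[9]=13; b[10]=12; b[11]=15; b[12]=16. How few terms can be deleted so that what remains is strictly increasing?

5

Fewest deletions = n − (longest strictly increasing subsequence).
i:      1  2  3  4  5  6  7  8  9 10 11 12
b[i]:  13  7  9  9 11 14 10 11 13 12 15 16
dp:     1  1  2  2  3  4  3  4  5  5  6  7
max dp = 7, so deletions = 12 − 7 = 5.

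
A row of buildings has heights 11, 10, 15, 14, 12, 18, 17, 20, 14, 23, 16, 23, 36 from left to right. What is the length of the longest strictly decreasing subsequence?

3

Let dp[i] be the longest strictly decreasing subsequence ending at i:
i:      1  2  3  4  5  6  7  8  9 10 11 12 13
a[i]:  11 10 15 14 12 18 17 20 14 23 16 23 36
dp:     1  2  1  2  3  1  2  1  3  1  3  1  1
Maximum is 3.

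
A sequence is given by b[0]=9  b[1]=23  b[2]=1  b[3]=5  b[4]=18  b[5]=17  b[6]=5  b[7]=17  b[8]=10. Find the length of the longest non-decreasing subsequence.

Let dp[i] be the length of the longest such subsequence ending at index i:
i:      0  1  2  3  4  5  6  7  8
b[i]:   9 23  1  5 18 17  5 17 10
dp:     1  2  1  2  3  3  3  4  4
Maximum dp value is 4.

4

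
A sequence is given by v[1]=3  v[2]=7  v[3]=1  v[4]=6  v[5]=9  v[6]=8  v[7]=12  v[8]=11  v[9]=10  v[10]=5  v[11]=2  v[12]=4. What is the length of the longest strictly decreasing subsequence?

5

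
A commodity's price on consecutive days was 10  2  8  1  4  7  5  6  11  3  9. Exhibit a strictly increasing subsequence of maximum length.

2, 4, 5, 6, 11

Patience tails give the LIS length; then backtrack through the dp parents:
10 → extends → [10]
2 → replaces 10 → [2]
8 → extends → [2, 8]
1 → replaces 2 → [1, 8]
4 → replaces 8 → [1, 4]
7 → extends → [1, 4, 7]
5 → replaces 7 → [1, 4, 5]
6 → extends → [1, 4, 5, 6]
11 → extends → [1, 4, 5, 6, 11]
3 → replaces 4 → [1, 3, 5, 6, 11]
9 → replaces 11 → [1, 3, 5, 6, 9]
Length 5; one witness is 2, 4, 5, 6, 11.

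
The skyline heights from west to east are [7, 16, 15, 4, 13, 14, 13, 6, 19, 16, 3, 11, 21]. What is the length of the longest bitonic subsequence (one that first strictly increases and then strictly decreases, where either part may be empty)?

7

inc[i] = longest strictly increasing subsequence ending at i; dec[i] = longest strictly decreasing subsequence starting at i:
i:      1  2  3  4  5  6  7  8  9 10 11 12 13
a[i]:   7 16 15  4 13 14 13  6 19 16  3 11 21
inc:    1  2  2  1  2  3  2  2  4  4  1  3  5
dec:    3  6  5  2  3  4  3  2  3  2  1  1  1
Best peak at i=2 (value 16): inc=2, dec=6, length 2+6−1 = 7.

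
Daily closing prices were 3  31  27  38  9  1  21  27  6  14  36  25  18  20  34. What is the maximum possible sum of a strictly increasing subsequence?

98

Let S[i] be the best sum of a strictly increasing subsequence ending at i:
i:      1  2  3  4  5  6  7  8  9 10 11 12 13 14 15
a[i]:   3 31 27 38  9  1 21 27  6 14 36 25 18 20 34
S:      3 34 30 72 12  1 33 60  9 26 96 58 44 64 98
Maximum is 98 (e.g. 3 + 9 + 14 + 18 + 20 + 34).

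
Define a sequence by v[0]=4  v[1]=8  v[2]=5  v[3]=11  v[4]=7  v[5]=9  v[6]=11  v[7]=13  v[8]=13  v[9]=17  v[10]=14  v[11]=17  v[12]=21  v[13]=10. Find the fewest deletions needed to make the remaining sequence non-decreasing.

4

Fewest deletions = n − (longest non-decreasing subsequence).
i:      0  1  2  3  4  5  6  7  8  9 10 11 12 13
v[i]:   4  8  5 11  7  9 11 13 13 17 14 17 21 10
dp:     1  2  2  3  3  4  5  6  7  8  8  9 10  5
max dp = 10, so deletions = 14 − 10 = 4.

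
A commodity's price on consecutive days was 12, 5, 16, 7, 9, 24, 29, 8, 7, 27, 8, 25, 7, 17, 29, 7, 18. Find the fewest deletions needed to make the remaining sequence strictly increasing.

11

Fewest deletions = n − (longest strictly increasing subsequence).
Patience tails:
12 → extends → [12]
5 → replaces 12 → [5]
16 → extends → [5, 16]
7 → replaces 16 → [5, 7]
9 → extends → [5, 7, 9]
24 → extends → [5, 7, 9, 24]
29 → extends → [5, 7, 9, 24, 29]
8 → replaces 9 → [5, 7, 8, 24, 29]
7 → already a tail → [5, 7, 8, 24, 29]
27 → replaces 29 → [5, 7, 8, 24, 27]
8 → already a tail → [5, 7, 8, 24, 27]
25 → replaces 27 → [5, 7, 8, 24, 25]
7 → already a tail → [5, 7, 8, 24, 25]
17 → replaces 24 → [5, 7, 8, 17, 25]
29 → extends → [5, 7, 8, 17, 25, 29]
7 → already a tail → [5, 7, 8, 17, 25, 29]
18 → replaces 25 → [5, 7, 8, 17, 18, 29]
Longest strictly increasing subsequence has length 6, so deletions = 17 − 6 = 11.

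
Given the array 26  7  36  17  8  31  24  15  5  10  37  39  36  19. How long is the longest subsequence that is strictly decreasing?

Let dp[i] be the longest strictly decreasing subsequence ending at i:
i:      1  2  3  4  5  6  7  8  9 10 11 12 13 14
a[i]:  26  7 36 17  8 31 24 15  5 10 37 39 36 19
dp:     1  2  1  2  3  2  3  4  5  5  1  1  2  4
Maximum is 5.

5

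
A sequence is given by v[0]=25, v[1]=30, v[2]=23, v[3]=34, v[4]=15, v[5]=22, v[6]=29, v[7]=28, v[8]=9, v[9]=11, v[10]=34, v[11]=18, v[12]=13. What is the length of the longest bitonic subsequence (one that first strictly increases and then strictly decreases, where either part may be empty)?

7

inc[i] = longest strictly increasing subsequence ending at i; dec[i] = longest strictly decreasing subsequence starting at i:
i:      0  1  2  3  4  5  6  7  8  9 10 11 12
v[i]:  25 30 23 34 15 22 29 28  9 11 34 18 13
inc:    1  2  1  3  1  2  3  3  1  2  4  3  3
dec:    5  5  4  5  2  3  4  3  1  1  3  2  1
Best peak at i=3 (value 34): inc=3, dec=5, length 3+5−1 = 7.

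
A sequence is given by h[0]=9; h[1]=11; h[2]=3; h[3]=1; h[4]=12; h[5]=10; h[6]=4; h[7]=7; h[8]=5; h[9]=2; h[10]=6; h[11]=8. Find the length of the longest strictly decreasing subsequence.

5

Negate each value so 'decreasing' becomes 'increasing', then run patience tails on the negated sequence:
-9 → extends → [-9]
-11 → replaces -9 → [-11]
-3 → extends → [-11, -3]
-1 → extends → [-11, -3, -1]
-12 → replaces -11 → [-12, -3, -1]
-10 → replaces -3 → [-12, -10, -1]
-4 → replaces -1 → [-12, -10, -4]
-7 → replaces -4 → [-12, -10, -7]
-5 → extends → [-12, -10, -7, -5]
-2 → extends → [-12, -10, -7, -5, -2]
-6 → replaces -5 → [-12, -10, -7, -6, -2]
-8 → replaces -7 → [-12, -10, -8, -6, -2]
Five tails, so the longest strictly decreasing subsequence of the original has length 5.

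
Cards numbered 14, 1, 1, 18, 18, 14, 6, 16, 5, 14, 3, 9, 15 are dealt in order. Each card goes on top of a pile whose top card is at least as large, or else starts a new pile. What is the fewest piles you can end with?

4

Place each on the leftmost legal pile:
14 → new pile 1 (tops now [14])
1 → pile 1 (tops now [1])
1 → pile 1 (tops now [1])
18 → new pile 2 (tops now [1, 18])
18 → pile 2 (tops now [1, 18])
14 → pile 2 (tops now [1, 14])
6 → pile 2 (tops now [1, 6])
16 → new pile 3 (tops now [1, 6, 16])
5 → pile 2 (tops now [1, 5, 16])
14 → pile 3 (tops now [1, 5, 14])
3 → pile 2 (tops now [1, 3, 14])
9 → pile 3 (tops now [1, 3, 9])
15 → new pile 4 (tops now [1, 3, 9, 15])
Four piles.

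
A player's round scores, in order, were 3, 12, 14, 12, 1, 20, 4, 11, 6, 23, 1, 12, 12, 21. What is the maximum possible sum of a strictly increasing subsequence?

72

Let S[i] be the best sum of a strictly increasing subsequence ending at i:
i:      1  2  3  4  5  6  7  8  9 10 11 12 13 14
a[i]:   3 12 14 12  1 20  4 11  6 23  1 12 12 21
S:      3 15 29 15  1 49  7 18 13 72  1 30 30 70
Maximum is 72 (e.g. 3 + 12 + 14 + 20 + 23).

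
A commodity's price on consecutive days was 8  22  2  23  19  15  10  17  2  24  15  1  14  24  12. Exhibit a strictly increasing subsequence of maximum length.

8, 22, 23, 24

Patience tails give the LIS length; then backtrack through the dp parents:
8 → extends → [8]
22 → extends → [8, 22]
2 → replaces 8 → [2, 22]
23 → extends → [2, 22, 23]
19 → replaces 22 → [2, 19, 23]
15 → replaces 19 → [2, 15, 23]
10 → replaces 15 → [2, 10, 23]
17 → replaces 23 → [2, 10, 17]
2 → already a tail → [2, 10, 17]
24 → extends → [2, 10, 17, 24]
15 → replaces 17 → [2, 10, 15, 24]
1 → replaces 2 → [1, 10, 15, 24]
14 → replaces 15 → [1, 10, 14, 24]
24 → already a tail → [1, 10, 14, 24]
12 → replaces 14 → [1, 10, 12, 24]
Length 4; one witness is 8, 22, 23, 24.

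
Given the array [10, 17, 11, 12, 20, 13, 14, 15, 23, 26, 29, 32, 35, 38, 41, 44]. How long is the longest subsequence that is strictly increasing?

Let dp[i] be the length of the longest such subsequence ending at index i:
i:      1  2  3  4  5  6  7  8  9 10 11 12 13 14 15 16
a[i]:  10 17 11 12 20 13 14 15 23 26 29 32 35 38 41 44
dp:     1  2  2  3  4  4  5  6  7  8  9 10 11 12 13 14
Maximum dp value is 14.

14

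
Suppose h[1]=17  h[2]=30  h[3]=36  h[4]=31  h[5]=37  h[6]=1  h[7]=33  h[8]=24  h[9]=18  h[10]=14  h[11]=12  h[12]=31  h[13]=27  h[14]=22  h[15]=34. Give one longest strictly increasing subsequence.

17, 30, 31, 33, 34

Patience tails give the LIS length; then backtrack through the dp parents:
17 → extends → [17]
30 → extends → [17, 30]
36 → extends → [17, 30, 36]
31 → replaces 36 → [17, 30, 31]
37 → extends → [17, 30, 31, 37]
1 → replaces 17 → [1, 30, 31, 37]
33 → replaces 37 → [1, 30, 31, 33]
24 → replaces 30 → [1, 24, 31, 33]
18 → replaces 24 → [1, 18, 31, 33]
14 → replaces 18 → [1, 14, 31, 33]
12 → replaces 14 → [1, 12, 31, 33]
31 → already a tail → [1, 12, 31, 33]
27 → replaces 31 → [1, 12, 27, 33]
22 → replaces 27 → [1, 12, 22, 33]
34 → extends → [1, 12, 22, 33, 34]
Length 5; one witness is 17, 30, 31, 33, 34.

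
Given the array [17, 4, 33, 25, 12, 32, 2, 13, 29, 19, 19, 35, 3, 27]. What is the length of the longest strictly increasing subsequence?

5

Let dp[i] be the length of the longest such subsequence ending at index i:
i:      1  2  3  4  5  6  7  8  9 10 11 12 13 14
a[i]:  17  4 33 25 12 32  2 13 29 19 19 35  3 27
dp:     1  1  2  2  2  3  1  3  4  4  4  5  2  5
Maximum dp value is 5.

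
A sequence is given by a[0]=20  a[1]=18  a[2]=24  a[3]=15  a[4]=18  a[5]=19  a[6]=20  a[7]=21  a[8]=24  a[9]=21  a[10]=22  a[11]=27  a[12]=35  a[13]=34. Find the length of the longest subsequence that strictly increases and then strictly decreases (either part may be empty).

9

inc[i] = longest strictly increasing subsequence ending at i; dec[i] = longest strictly decreasing subsequence starting at i:
i:      0  1  2  3  4  5  6  7  8  9 10 11 12 13
a[i]:  20 18 24 15 18 19 20 21 24 21 22 27 35 34
inc:    1  1  2  1  2  3  4  5  6  5  6  7  8  8
dec:    3  2  2  1  1  1  1  1  2  1  1  1  2  1
Best peak at i=12 (value 35): inc=8, dec=2, length 8+2−1 = 9.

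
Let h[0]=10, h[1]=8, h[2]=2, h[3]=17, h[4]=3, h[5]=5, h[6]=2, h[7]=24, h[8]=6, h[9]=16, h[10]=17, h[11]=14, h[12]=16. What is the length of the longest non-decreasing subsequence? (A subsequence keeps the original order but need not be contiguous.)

Track the smallest tail for each achievable length (allowing ties):
10 → extends → [10]
8 → replaces 10 → [8]
2 → replaces 8 → [2]
17 → extends → [2, 17]
3 → replaces 17 → [2, 3]
5 → extends → [2, 3, 5]
2 → replaces 3 → [2, 2, 5]
24 → extends → [2, 2, 5, 24]
6 → replaces 24 → [2, 2, 5, 6]
16 → extends → [2, 2, 5, 6, 16]
17 → extends → [2, 2, 5, 6, 16, 17]
14 → replaces 16 → [2, 2, 5, 6, 14, 17]
16 → replaces 17 → [2, 2, 5, 6, 14, 16]
Six tails, so the longest non-decreasing subsequence has length 6 (e.g. 2, 3, 5, 6, 16, 17).

6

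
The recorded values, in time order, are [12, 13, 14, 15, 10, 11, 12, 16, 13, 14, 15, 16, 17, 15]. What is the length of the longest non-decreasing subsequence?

8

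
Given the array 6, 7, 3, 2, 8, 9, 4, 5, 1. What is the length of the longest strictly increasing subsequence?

4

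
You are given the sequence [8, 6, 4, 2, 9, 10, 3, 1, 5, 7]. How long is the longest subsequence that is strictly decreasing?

Negate each value so 'decreasing' becomes 'increasing', then run patience tails on the negated sequence:
-8 → extends → [-8]
-6 → extends → [-8, -6]
-4 → extends → [-8, -6, -4]
-2 → extends → [-8, -6, -4, -2]
-9 → replaces -8 → [-9, -6, -4, -2]
-10 → replaces -9 → [-10, -6, -4, -2]
-3 → replaces -2 → [-10, -6, -4, -3]
-1 → extends → [-10, -6, -4, -3, -1]
-5 → replaces -4 → [-10, -6, -5, -3, -1]
-7 → replaces -6 → [-10, -7, -5, -3, -1]
Five tails, so the longest strictly decreasing subsequence of the original has length 5.

5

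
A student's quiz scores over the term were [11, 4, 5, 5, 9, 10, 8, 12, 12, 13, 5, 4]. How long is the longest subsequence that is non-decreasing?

8

Track the smallest tail for each achievable length (allowing ties):
11 → extends → [11]
4 → replaces 11 → [4]
5 → extends → [4, 5]
5 → extends → [4, 5, 5]
9 → extends → [4, 5, 5, 9]
10 → extends → [4, 5, 5, 9, 10]
8 → replaces 9 → [4, 5, 5, 8, 10]
12 → extends → [4, 5, 5, 8, 10, 12]
12 → extends → [4, 5, 5, 8, 10, 12, 12]
13 → extends → [4, 5, 5, 8, 10, 12, 12, 13]
5 → replaces 8 → [4, 5, 5, 5, 10, 12, 12, 13]
4 → replaces 5 → [4, 4, 5, 5, 10, 12, 12, 13]
Eight tails, so the longest non-decreasing subsequence has length 8 (e.g. 4, 5, 5, 9, 10, 12, 12, 13).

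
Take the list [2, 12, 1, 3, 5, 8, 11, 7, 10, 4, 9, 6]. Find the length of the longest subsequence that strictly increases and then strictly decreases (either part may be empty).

8

inc[i] = longest strictly increasing subsequence ending at i; dec[i] = longest strictly decreasing subsequence starting at i:
i:      1  2  3  4  5  6  7  8  9 10 11 12
a[i]:   2 12  1  3  5  8 11  7 10  4  9  6
inc:    1  2  1  2  3  4  5  4  5  3  5  4
dec:    2  5  1  1  2  3  4  2  3  1  2  1
Best peak at i=7 (value 11): inc=5, dec=4, length 5+4−1 = 8.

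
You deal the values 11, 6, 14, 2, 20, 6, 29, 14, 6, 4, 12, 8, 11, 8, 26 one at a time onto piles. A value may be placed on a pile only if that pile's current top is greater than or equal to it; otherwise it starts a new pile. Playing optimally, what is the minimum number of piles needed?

Place each on the leftmost legal pile:
11 → new pile 1 (tops now [11])
6 → pile 1 (tops now [6])
14 → new pile 2 (tops now [6, 14])
2 → pile 1 (tops now [2, 14])
20 → new pile 3 (tops now [2, 14, 20])
6 → pile 2 (tops now [2, 6, 20])
29 → new pile 4 (tops now [2, 6, 20, 29])
14 → pile 3 (tops now [2, 6, 14, 29])
6 → pile 2 (tops now [2, 6, 14, 29])
4 → pile 2 (tops now [2, 4, 14, 29])
12 → pile 3 (tops now [2, 4, 12, 29])
8 → pile 3 (tops now [2, 4, 8, 29])
11 → pile 4 (tops now [2, 4, 8, 11])
8 → pile 3 (tops now [2, 4, 8, 11])
26 → new pile 5 (tops now [2, 4, 8, 11, 26])
Five piles.

5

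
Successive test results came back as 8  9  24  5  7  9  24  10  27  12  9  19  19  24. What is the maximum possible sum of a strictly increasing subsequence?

86

Let S[i] be the best sum of a strictly increasing subsequence ending at i:
i:      1  2  3  4  5  6  7  8  9 10 11 12 13 14
a[i]:   8  9 24  5  7  9 24 10 27 12  9 19 19 24
S:      8 17 41  5 12 21 45 31 72 43 21 62 62 86
Maximum is 86 (e.g. 5 + 7 + 9 + 10 + 12 + 19 + 24).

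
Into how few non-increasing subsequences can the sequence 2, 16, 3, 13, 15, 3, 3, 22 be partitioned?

5

The minimum number of non-increasing subsequences covering a sequence equals the length of its longest strictly increasing subsequence.
LIS length is 5 (e.g. 2, 3, 13, 15, 22), so 5 piles are needed.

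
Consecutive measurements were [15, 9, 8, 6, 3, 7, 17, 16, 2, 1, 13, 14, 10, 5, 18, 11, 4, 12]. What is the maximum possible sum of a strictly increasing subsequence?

Let S[i] be the best sum of a strictly increasing subsequence ending at i:
i:      1  2  3  4  5  6  7  8  9 10 11 12 13 14 15 16 17 18
a[i]:  15  9  8  6  3  7 17 16  2  1 13 14 10  5 18 11  4 12
S:     15  9  8  6  3 13 32 31  2  1 26 40 23  8 58 34  7 46
Maximum is 58 (e.g. 6 + 7 + 13 + 14 + 18).

58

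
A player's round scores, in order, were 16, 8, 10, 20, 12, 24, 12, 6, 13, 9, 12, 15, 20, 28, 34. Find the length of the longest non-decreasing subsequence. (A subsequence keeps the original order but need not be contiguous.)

9

Let dp[i] be the length of the longest such subsequence ending at index i:
i:      1  2  3  4  5  6  7  8  9 10 11 12 13 14 15
a[i]:  16  8 10 20 12 24 12  6 13  9 12 15 20 28 34
dp:     1  1  2  3  3  4  4  1  5  2  5  6  7  8  9
Maximum dp value is 9.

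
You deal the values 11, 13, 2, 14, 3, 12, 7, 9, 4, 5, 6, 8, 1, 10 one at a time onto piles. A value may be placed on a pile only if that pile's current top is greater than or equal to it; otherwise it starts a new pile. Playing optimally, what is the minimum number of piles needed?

The minimum number of non-increasing subsequences covering a sequence equals the length of its longest strictly increasing subsequence.
LIS length is 7 (e.g. 2, 3, 4, 5, 6, 8, 10), so 7 piles are needed.

7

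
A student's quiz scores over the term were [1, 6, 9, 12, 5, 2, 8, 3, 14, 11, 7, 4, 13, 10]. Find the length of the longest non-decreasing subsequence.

Let dp[i] be the length of the longest such subsequence ending at index i:
i:      1  2  3  4  5  6  7  8  9 10 11 12 13 14
a[i]:   1  6  9 12  5  2  8  3 14 11  7  4 13 10
dp:     1  2  3  4  2  2  3  3  5  4  4  4  5  5
Maximum dp value is 5.

5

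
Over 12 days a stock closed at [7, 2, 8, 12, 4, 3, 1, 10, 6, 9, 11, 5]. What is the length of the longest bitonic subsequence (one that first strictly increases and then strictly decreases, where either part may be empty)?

6

inc[i] = longest strictly increasing subsequence ending at i; dec[i] = longest strictly decreasing subsequence starting at i:
i:      1  2  3  4  5  6  7  8  9 10 11 12
a[i]:   7  2  8 12  4  3  1 10  6  9 11  5
inc:    1  1  2  3  2  2  1  3  3  4  5  3
dec:    4  2  4  4  3  2  1  3  2  2  2  1
Best peak at i=4 (value 12): inc=3, dec=4, length 3+4−1 = 6.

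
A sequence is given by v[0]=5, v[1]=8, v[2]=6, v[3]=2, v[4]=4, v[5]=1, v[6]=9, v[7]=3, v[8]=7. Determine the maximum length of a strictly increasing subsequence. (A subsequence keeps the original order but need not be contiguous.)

Track the smallest tail for each achievable length (strict):
5 → extends → [5]
8 → extends → [5, 8]
6 → replaces 8 → [5, 6]
2 → replaces 5 → [2, 6]
4 → replaces 6 → [2, 4]
1 → replaces 2 → [1, 4]
9 → extends → [1, 4, 9]
3 → replaces 4 → [1, 3, 9]
7 → replaces 9 → [1, 3, 7]
Three tails, so the longest strictly increasing subsequence has length 3 (e.g. 5, 8, 9).

3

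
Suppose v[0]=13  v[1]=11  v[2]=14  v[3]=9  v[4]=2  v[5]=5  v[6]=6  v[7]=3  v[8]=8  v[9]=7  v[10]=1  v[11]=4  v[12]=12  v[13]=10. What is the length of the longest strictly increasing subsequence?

5

Track the smallest tail for each achievable length (strict):
13 → extends → [13]
11 → replaces 13 → [11]
14 → extends → [11, 14]
9 → replaces 11 → [9, 14]
2 → replaces 9 → [2, 14]
5 → replaces 14 → [2, 5]
6 → extends → [2, 5, 6]
3 → replaces 5 → [2, 3, 6]
8 → extends → [2, 3, 6, 8]
7 → replaces 8 → [2, 3, 6, 7]
1 → replaces 2 → [1, 3, 6, 7]
4 → replaces 6 → [1, 3, 4, 7]
12 → extends → [1, 3, 4, 7, 12]
10 → replaces 12 → [1, 3, 4, 7, 10]
Five tails, so the longest strictly increasing subsequence has length 5 (e.g. 2, 5, 6, 8, 12).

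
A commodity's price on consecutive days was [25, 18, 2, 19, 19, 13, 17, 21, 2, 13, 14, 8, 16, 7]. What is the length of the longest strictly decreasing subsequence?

Negate each value so 'decreasing' becomes 'increasing', then run patience tails on the negated sequence:
-25 → extends → [-25]
-18 → extends → [-25, -18]
-2 → extends → [-25, -18, -2]
-19 → replaces -18 → [-25, -19, -2]
-19 → already a tail → [-25, -19, -2]
-13 → replaces -2 → [-25, -19, -13]
-17 → replaces -13 → [-25, -19, -17]
-21 → replaces -19 → [-25, -21, -17]
-2 → extends → [-25, -21, -17, -2]
-13 → replaces -2 → [-25, -21, -17, -13]
-14 → replaces -13 → [-25, -21, -17, -14]
-8 → extends → [-25, -21, -17, -14, -8]
-16 → replaces -14 → [-25, -21, -17, -16, -8]
-7 → extends → [-25, -21, -17, -16, -8, -7]
Six tails, so the longest strictly decreasing subsequence of the original has length 6.

6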